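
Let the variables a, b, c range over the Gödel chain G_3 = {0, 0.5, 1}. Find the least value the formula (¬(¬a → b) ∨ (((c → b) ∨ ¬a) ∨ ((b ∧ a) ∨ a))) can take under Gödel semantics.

0.50

The minimum is attained at a = 0.5, b = 0, c = 0.5:
  ¬a: Gödel ¬ of 0.5 = 0 (operand ≠ 0)
  (¬a → b): 0 ≤ 0, so result = 1
  ¬(¬a → b): Gödel ¬ of 1 = 0 (operand ≠ 0)
  (c → b): 0.5 > 0, so result = 0
  ¬a: Gödel ¬ of 0.5 = 0 (operand ≠ 0)
  ((c → b) ∨ ¬a) = max(0, 0) = 0
  (b ∧ a) = min(0, 0.5) = 0
  ((b ∧ a) ∨ a) = max(0, 0.5) = 0.5
  (((c → b) ∨ ¬a) ∨ ((b ∧ a) ∨ a)) = max(0, 0.5) = 0.5
  (¬(¬a → b) ∨ (((c → b) ∨ ¬a) ∨ ((b ∧ a) ∨ a))) = max(0, 0.5) = 0.5
Checking all 27 assignments confirms none give a value below 0.50.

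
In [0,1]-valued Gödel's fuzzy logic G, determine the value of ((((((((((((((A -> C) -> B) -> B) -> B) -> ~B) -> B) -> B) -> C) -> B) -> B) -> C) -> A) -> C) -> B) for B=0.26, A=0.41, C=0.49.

(A -> C): 0.41 ≤ 0.49, so result = 1
((A -> C) -> B): 1 > 0.26, so result = 0.26
(((A -> C) -> B) -> B): 0.26 ≤ 0.26, so result = 1
((((A -> C) -> B) -> B) -> B): 1 > 0.26, so result = 0.26
~B: Gödel ¬ of 0.26 = 0 (operand ≠ 0)
(((((A -> C) -> B) -> B) -> B) -> ~B): 0.26 > 0, so result = 0
((((((A -> C) -> B) -> B) -> B) -> ~B) -> B): 0 ≤ 0.26, so result = 1
(((((((A -> C) -> B) -> B) -> B) -> ~B) -> B) -> B): 1 > 0.26, so result = 0.26
((((((((A -> C) -> B) -> B) -> B) -> ~B) -> B) -> B) -> C): 0.26 ≤ 0.49, so result = 1
(((((((((A -> C) -> B) -> B) -> B) -> ~B) -> B) -> B) -> C) -> B): 1 > 0.26, so result = 0.26
((((((((((A -> C) -> B) -> B) -> B) -> ~B) -> B) -> B) -> C) -> B) -> B): 0.26 ≤ 0.26, so result = 1
(((((((((((A -> C) -> B) -> B) -> B) -> ~B) -> B) -> B) -> C) -> B) -> B) -> C): 1 > 0.49, so result = 0.49
((((((((((((A -> C) -> B) -> B) -> B) -> ~B) -> B) -> B) -> C) -> B) -> B) -> C) -> A): 0.49 > 0.41, so result = 0.41
(((((((((((((A -> C) -> B) -> B) -> B) -> ~B) -> B) -> B) -> C) -> B) -> B) -> C) -> A) -> C): 0.41 ≤ 0.49, so result = 1
((((((((((((((A -> C) -> B) -> B) -> B) -> ~B) -> B) -> B) -> C) -> B) -> B) -> C) -> A) -> C) -> B): 1 > 0.26, so result = 0.26

0.26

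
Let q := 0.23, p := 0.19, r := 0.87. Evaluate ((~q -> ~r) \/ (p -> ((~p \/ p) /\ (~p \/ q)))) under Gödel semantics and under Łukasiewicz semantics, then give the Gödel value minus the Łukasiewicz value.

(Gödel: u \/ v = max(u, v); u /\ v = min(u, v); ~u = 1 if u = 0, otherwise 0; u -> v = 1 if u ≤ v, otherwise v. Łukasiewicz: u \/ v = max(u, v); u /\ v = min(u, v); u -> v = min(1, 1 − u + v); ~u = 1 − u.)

Gödel evaluation:
  ~q: Gödel ¬ of 0.23 = 0 (operand ≠ 0)
  ~r: Gödel ¬ of 0.87 = 0 (operand ≠ 0)
  (~q -> ~r): 0 ≤ 0, so result = 1
  ~p: Gödel ¬ of 0.19 = 0 (operand ≠ 0)
  (~p \/ p) = max(0, 0.19) = 0.19
  ~p: Gödel ¬ of 0.19 = 0 (operand ≠ 0)
  (~p \/ q) = max(0, 0.23) = 0.23
  ((~p \/ p) /\ (~p \/ q)) = min(0.19, 0.23) = 0.19
  (p -> ((~p \/ p) /\ (~p \/ q))): 0.19 ≤ 0.19, so result = 1
  ((~q -> ~r) \/ (p -> ((~p \/ p) /\ (~p \/ q)))) = max(1, 1) = 1
  Gödel value = 1
Łukasiewicz evaluation:
  ~q: Łukasiewicz ¬ gives 1 − 0.23 = 0.77
  ~r: Łukasiewicz ¬ gives 1 − 0.87 = 0.13
  (~q -> ~r): min(1, 1 − 0.77 + 0.13) = 0.36
  ~p: Łukasiewicz ¬ gives 1 − 0.19 = 0.81
  (~p \/ p) = max(0.81, 0.19) = 0.81
  ~p: Łukasiewicz ¬ gives 1 − 0.19 = 0.81
  (~p \/ q) = max(0.81, 0.23) = 0.81
  ((~p \/ p) /\ (~p \/ q)) = min(0.81, 0.81) = 0.81
  (p -> ((~p \/ p) /\ (~p \/ q))): min(1, 1 − 0.19 + 0.81) = 1
  ((~q -> ~r) \/ (p -> ((~p \/ p) /\ (~p \/ q)))) = max(0.36, 1) = 1
  Łukasiewicz value = 1
Difference: 1 − 1 = 0.00

0.00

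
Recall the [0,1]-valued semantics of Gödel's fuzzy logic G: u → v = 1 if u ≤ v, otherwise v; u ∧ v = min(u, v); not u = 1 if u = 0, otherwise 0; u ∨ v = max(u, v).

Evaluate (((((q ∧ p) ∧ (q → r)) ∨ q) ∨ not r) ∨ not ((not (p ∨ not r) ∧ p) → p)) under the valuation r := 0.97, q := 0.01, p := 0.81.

0.01

(q ∧ p) = min(0.01, 0.81) = 0.01
(q → r): 0.01 ≤ 0.97, so result = 1
((q ∧ p) ∧ (q → r)) = min(0.01, 1) = 0.01
(((q ∧ p) ∧ (q → r)) ∨ q) = max(0.01, 0.01) = 0.01
not r: Gödel ¬ of 0.97 = 0 (operand ≠ 0)
((((q ∧ p) ∧ (q → r)) ∨ q) ∨ not r) = max(0.01, 0) = 0.01
not r: Gödel ¬ of 0.97 = 0 (operand ≠ 0)
(p ∨ not r) = max(0.81, 0) = 0.81
not (p ∨ not r): Gödel ¬ of 0.81 = 0 (operand ≠ 0)
(not (p ∨ not r) ∧ p) = min(0, 0.81) = 0
((not (p ∨ not r) ∧ p) → p): 0 ≤ 0.81, so result = 1
not ((not (p ∨ not r) ∧ p) → p): Gödel ¬ of 1 = 0 (operand ≠ 0)
(((((q ∧ p) ∧ (q → r)) ∨ q) ∨ not r) ∨ not ((not (p ∨ not r) ∧ p) → p)) = max(0.01, 0) = 0.01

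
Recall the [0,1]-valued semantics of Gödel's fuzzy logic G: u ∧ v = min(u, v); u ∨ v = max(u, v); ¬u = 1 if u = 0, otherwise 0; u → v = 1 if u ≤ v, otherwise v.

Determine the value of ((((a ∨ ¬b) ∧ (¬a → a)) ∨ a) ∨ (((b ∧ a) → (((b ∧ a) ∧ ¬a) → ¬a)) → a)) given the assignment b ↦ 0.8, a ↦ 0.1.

0.10

¬b: Gödel ¬ of 0.8 = 0 (operand ≠ 0)
(a ∨ ¬b) = max(0.1, 0) = 0.1
¬a: Gödel ¬ of 0.1 = 0 (operand ≠ 0)
(¬a → a): 0 ≤ 0.1, so result = 1
((a ∨ ¬b) ∧ (¬a → a)) = min(0.1, 1) = 0.1
(((a ∨ ¬b) ∧ (¬a → a)) ∨ a) = max(0.1, 0.1) = 0.1
(b ∧ a) = min(0.8, 0.1) = 0.1
(b ∧ a) = min(0.8, 0.1) = 0.1
¬a: Gödel ¬ of 0.1 = 0 (operand ≠ 0)
((b ∧ a) ∧ ¬a) = min(0.1, 0) = 0
¬a: Gödel ¬ of 0.1 = 0 (operand ≠ 0)
(((b ∧ a) ∧ ¬a) → ¬a): 0 ≤ 0, so result = 1
((b ∧ a) → (((b ∧ a) ∧ ¬a) → ¬a)): 0.1 ≤ 1, so result = 1
(((b ∧ a) → (((b ∧ a) ∧ ¬a) → ¬a)) → a): 1 > 0.1, so result = 0.1
((((a ∨ ¬b) ∧ (¬a → a)) ∨ a) ∨ (((b ∧ a) → (((b ∧ a) ∧ ¬a) → ¬a)) → a)) = max(0.1, 0.1) = 0.1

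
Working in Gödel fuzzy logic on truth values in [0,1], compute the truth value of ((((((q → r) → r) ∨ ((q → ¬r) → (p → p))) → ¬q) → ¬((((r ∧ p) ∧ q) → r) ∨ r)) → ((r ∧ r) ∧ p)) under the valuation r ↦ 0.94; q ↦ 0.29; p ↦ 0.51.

0.51

(q → r): 0.29 ≤ 0.94, so result = 1
((q → r) → r): 1 > 0.94, so result = 0.94
¬r: Gödel ¬ of 0.94 = 0 (operand ≠ 0)
(q → ¬r): 0.29 > 0, so result = 0
(p → p): 0.51 ≤ 0.51, so result = 1
((q → ¬r) → (p → p)): 0 ≤ 1, so result = 1
(((q → r) → r) ∨ ((q → ¬r) → (p → p))) = max(0.94, 1) = 1
¬q: Gödel ¬ of 0.29 = 0 (operand ≠ 0)
((((q → r) → r) ∨ ((q → ¬r) → (p → p))) → ¬q): 1 > 0, so result = 0
(r ∧ p) = min(0.94, 0.51) = 0.51
((r ∧ p) ∧ q) = min(0.51, 0.29) = 0.29
(((r ∧ p) ∧ q) → r): 0.29 ≤ 0.94, so result = 1
((((r ∧ p) ∧ q) → r) ∨ r) = max(1, 0.94) = 1
¬((((r ∧ p) ∧ q) → r) ∨ r): Gödel ¬ of 1 = 0 (operand ≠ 0)
(((((q → r) → r) ∨ ((q → ¬r) → (p → p))) → ¬q) → ¬((((r ∧ p) ∧ q) → r) ∨ r)): 0 ≤ 0, so result = 1
(r ∧ r) = min(0.94, 0.94) = 0.94
((r ∧ r) ∧ p) = min(0.94, 0.51) = 0.51
((((((q → r) → r) ∨ ((q → ¬r) → (p → p))) → ¬q) → ¬((((r ∧ p) ∧ q) → r) ∨ r)) → ((r ∧ r) ∧ p)): 1 > 0.51, so result = 0.51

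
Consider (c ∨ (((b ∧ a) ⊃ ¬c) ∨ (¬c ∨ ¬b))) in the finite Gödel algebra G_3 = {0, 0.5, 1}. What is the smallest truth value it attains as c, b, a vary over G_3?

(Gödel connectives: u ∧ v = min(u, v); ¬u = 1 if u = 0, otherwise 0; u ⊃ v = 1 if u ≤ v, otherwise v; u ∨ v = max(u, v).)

0.50

The minimum is attained at c = 0.5, b = 0.5, a = 0.5:
  (b ∧ a) = min(0.5, 0.5) = 0.5
  ¬c: Gödel ¬ of 0.5 = 0 (operand ≠ 0)
  ((b ∧ a) ⊃ ¬c): 0.5 > 0, so result = 0
  ¬c: Gödel ¬ of 0.5 = 0 (operand ≠ 0)
  ¬b: Gödel ¬ of 0.5 = 0 (operand ≠ 0)
  (¬c ∨ ¬b) = max(0, 0) = 0
  (((b ∧ a) ⊃ ¬c) ∨ (¬c ∨ ¬b)) = max(0, 0) = 0
  (c ∨ (((b ∧ a) ⊃ ¬c) ∨ (¬c ∨ ¬b))) = max(0.5, 0) = 0.5
Checking all 27 assignments confirms none give a value below 0.50.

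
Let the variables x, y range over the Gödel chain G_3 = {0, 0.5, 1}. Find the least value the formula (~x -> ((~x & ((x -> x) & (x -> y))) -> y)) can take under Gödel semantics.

The minimum is attained at x = 0, y = 0:
  ~x: Gödel ¬ of 0 = 1 (operand is 0)
  ~x: Gödel ¬ of 0 = 1 (operand is 0)
  (x -> x): 0 ≤ 0, so result = 1
  (x -> y): 0 ≤ 0, so result = 1
  ((x -> x) & (x -> y)) = min(1, 1) = 1
  (~x & ((x -> x) & (x -> y))) = min(1, 1) = 1
  ((~x & ((x -> x) & (x -> y))) -> y): 1 > 0, so result = 0
  (~x -> ((~x & ((x -> x) & (x -> y))) -> y)): 1 > 0, so result = 0
Checking all 9 assignments confirms none give a value below 0.00.

0.00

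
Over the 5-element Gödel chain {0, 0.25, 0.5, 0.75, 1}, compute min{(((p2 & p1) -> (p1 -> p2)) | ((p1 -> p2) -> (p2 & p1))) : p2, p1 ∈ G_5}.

Every assignment gives 1. For instance at p2 = 0, p1 = 0:
  (p2 & p1) = min(0, 0) = 0
  (p1 -> p2): 0 ≤ 0, so result = 1
  ((p2 & p1) -> (p1 -> p2)): 0 ≤ 1, so result = 1
  (p1 -> p2): 0 ≤ 0, so result = 1
  (p2 & p1) = min(0, 0) = 0
  ((p1 -> p2) -> (p2 & p1)): 1 > 0, so result = 0
  (((p2 & p1) -> (p1 -> p2)) | ((p1 -> p2) -> (p2 & p1))) = max(1, 0) = 1
All 25 assignments give value 1 — the formula is a G_5-tautology.

1.00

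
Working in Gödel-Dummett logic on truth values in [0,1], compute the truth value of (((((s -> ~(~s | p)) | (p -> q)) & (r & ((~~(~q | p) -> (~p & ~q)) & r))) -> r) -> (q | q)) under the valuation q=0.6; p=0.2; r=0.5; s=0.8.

~s: Gödel ¬ of 0.8 = 0 (operand ≠ 0)
(~s | p) = max(0, 0.2) = 0.2
~(~s | p): Gödel ¬ of 0.2 = 0 (operand ≠ 0)
(s -> ~(~s | p)): 0.8 > 0, so result = 0
(p -> q): 0.2 ≤ 0.6, so result = 1
((s -> ~(~s | p)) | (p -> q)) = max(0, 1) = 1
~q: Gödel ¬ of 0.6 = 0 (operand ≠ 0)
(~q | p) = max(0, 0.2) = 0.2
~(~q | p): Gödel ¬ of 0.2 = 0 (operand ≠ 0)
~~(~q | p): Gödel ¬ of 0 = 1 (operand is 0)
~p: Gödel ¬ of 0.2 = 0 (operand ≠ 0)
~q: Gödel ¬ of 0.6 = 0 (operand ≠ 0)
(~p & ~q) = min(0, 0) = 0
(~~(~q | p) -> (~p & ~q)): 1 > 0, so result = 0
((~~(~q | p) -> (~p & ~q)) & r) = min(0, 0.5) = 0
(r & ((~~(~q | p) -> (~p & ~q)) & r)) = min(0.5, 0) = 0
(((s -> ~(~s | p)) | (p -> q)) & (r & ((~~(~q | p) -> (~p & ~q)) & r))) = min(1, 0) = 0
((((s -> ~(~s | p)) | (p -> q)) & (r & ((~~(~q | p) -> (~p & ~q)) & r))) -> r): 0 ≤ 0.5, so result = 1
(q | q) = max(0.6, 0.6) = 0.6
(((((s -> ~(~s | p)) | (p -> q)) & (r & ((~~(~q | p) -> (~p & ~q)) & r))) -> r) -> (q | q)): 1 > 0.6, so result = 0.6

0.60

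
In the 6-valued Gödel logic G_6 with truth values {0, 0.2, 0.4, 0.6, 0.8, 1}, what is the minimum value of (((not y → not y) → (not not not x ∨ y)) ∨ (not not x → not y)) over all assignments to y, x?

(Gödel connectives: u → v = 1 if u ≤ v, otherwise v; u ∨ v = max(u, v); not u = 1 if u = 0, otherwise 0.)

0.20

The minimum is attained at y = 0.2, x = 0.2:
  not y: Gödel ¬ of 0.2 = 0 (operand ≠ 0)
  not y: Gödel ¬ of 0.2 = 0 (operand ≠ 0)
  (not y → not y): 0 ≤ 0, so result = 1
  not x: Gödel ¬ of 0.2 = 0 (operand ≠ 0)
  not not x: Gödel ¬ of 0 = 1 (operand is 0)
  not not not x: Gödel ¬ of 1 = 0 (operand ≠ 0)
  (not not not x ∨ y) = max(0, 0.2) = 0.2
  ((not y → not y) → (not not not x ∨ y)): 1 > 0.2, so result = 0.2
  not x: Gödel ¬ of 0.2 = 0 (operand ≠ 0)
  not not x: Gödel ¬ of 0 = 1 (operand is 0)
  not y: Gödel ¬ of 0.2 = 0 (operand ≠ 0)
  (not not x → not y): 1 > 0, so result = 0
  (((not y → not y) → (not not not x ∨ y)) ∨ (not not x → not y)) = max(0.2, 0) = 0.2
Checking all 36 assignments confirms none give a value below 0.20.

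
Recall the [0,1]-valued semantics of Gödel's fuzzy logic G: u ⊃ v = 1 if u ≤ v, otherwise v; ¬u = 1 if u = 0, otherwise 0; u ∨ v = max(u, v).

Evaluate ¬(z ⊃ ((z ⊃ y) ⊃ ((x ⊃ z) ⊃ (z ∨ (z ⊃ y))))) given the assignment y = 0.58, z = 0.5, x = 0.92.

(z ⊃ y): 0.5 ≤ 0.58, so result = 1
(x ⊃ z): 0.92 > 0.5, so result = 0.5
(z ⊃ y): 0.5 ≤ 0.58, so result = 1
(z ∨ (z ⊃ y)) = max(0.5, 1) = 1
((x ⊃ z) ⊃ (z ∨ (z ⊃ y))): 0.5 ≤ 1, so result = 1
((z ⊃ y) ⊃ ((x ⊃ z) ⊃ (z ∨ (z ⊃ y)))): 1 ≤ 1, so result = 1
(z ⊃ ((z ⊃ y) ⊃ ((x ⊃ z) ⊃ (z ∨ (z ⊃ y))))): 0.5 ≤ 1, so result = 1
¬(z ⊃ ((z ⊃ y) ⊃ ((x ⊃ z) ⊃ (z ∨ (z ⊃ y))))): Gödel ¬ of 1 = 0 (operand ≠ 0)

0.00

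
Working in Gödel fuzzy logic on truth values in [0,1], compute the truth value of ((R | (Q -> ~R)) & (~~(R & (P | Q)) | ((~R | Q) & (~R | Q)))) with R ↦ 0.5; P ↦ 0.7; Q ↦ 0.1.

0.50

~R: Gödel ¬ of 0.5 = 0 (operand ≠ 0)
(Q -> ~R): 0.1 > 0, so result = 0
(R | (Q -> ~R)) = max(0.5, 0) = 0.5
(P | Q) = max(0.7, 0.1) = 0.7
(R & (P | Q)) = min(0.5, 0.7) = 0.5
~(R & (P | Q)): Gödel ¬ of 0.5 = 0 (operand ≠ 0)
~~(R & (P | Q)): Gödel ¬ of 0 = 1 (operand is 0)
~R: Gödel ¬ of 0.5 = 0 (operand ≠ 0)
(~R | Q) = max(0, 0.1) = 0.1
~R: Gödel ¬ of 0.5 = 0 (operand ≠ 0)
(~R | Q) = max(0, 0.1) = 0.1
((~R | Q) & (~R | Q)) = min(0.1, 0.1) = 0.1
(~~(R & (P | Q)) | ((~R | Q) & (~R | Q))) = max(1, 0.1) = 1
((R | (Q -> ~R)) & (~~(R & (P | Q)) | ((~R | Q) & (~R | Q)))) = min(0.5, 1) = 0.5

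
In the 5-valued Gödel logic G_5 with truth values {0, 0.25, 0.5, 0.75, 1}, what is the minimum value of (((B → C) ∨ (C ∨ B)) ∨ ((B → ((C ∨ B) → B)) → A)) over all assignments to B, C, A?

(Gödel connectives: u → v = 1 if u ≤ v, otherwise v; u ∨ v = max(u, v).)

The minimum is attained at B = 0.25, C = 0, A = 0:
  (B → C): 0.25 > 0, so result = 0
  (C ∨ B) = max(0, 0.25) = 0.25
  ((B → C) ∨ (C ∨ B)) = max(0, 0.25) = 0.25
  (C ∨ B) = max(0, 0.25) = 0.25
  ((C ∨ B) → B): 0.25 ≤ 0.25, so result = 1
  (B → ((C ∨ B) → B)): 0.25 ≤ 1, so result = 1
  ((B → ((C ∨ B) → B)) → A): 1 > 0, so result = 0
  (((B → C) ∨ (C ∨ B)) ∨ ((B → ((C ∨ B) → B)) → A)) = max(0.25, 0) = 0.25
Checking all 125 assignments confirms none give a value below 0.25.

0.25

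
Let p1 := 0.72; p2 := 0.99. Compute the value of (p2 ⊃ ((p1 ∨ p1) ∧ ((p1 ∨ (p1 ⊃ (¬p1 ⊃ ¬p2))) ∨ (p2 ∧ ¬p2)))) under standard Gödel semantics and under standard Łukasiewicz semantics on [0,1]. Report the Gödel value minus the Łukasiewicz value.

Gödel evaluation:
  (p1 ∨ p1) = max(0.72, 0.72) = 0.72
  ¬p1: Gödel ¬ of 0.72 = 0 (operand ≠ 0)
  ¬p2: Gödel ¬ of 0.99 = 0 (operand ≠ 0)
  (¬p1 ⊃ ¬p2): 0 ≤ 0, so result = 1
  (p1 ⊃ (¬p1 ⊃ ¬p2)): 0.72 ≤ 1, so result = 1
  (p1 ∨ (p1 ⊃ (¬p1 ⊃ ¬p2))) = max(0.72, 1) = 1
  ¬p2: Gödel ¬ of 0.99 = 0 (operand ≠ 0)
  (p2 ∧ ¬p2) = min(0.99, 0) = 0
  ((p1 ∨ (p1 ⊃ (¬p1 ⊃ ¬p2))) ∨ (p2 ∧ ¬p2)) = max(1, 0) = 1
  ((p1 ∨ p1) ∧ ((p1 ∨ (p1 ⊃ (¬p1 ⊃ ¬p2))) ∨ (p2 ∧ ¬p2))) = min(0.72, 1) = 0.72
  (p2 ⊃ ((p1 ∨ p1) ∧ ((p1 ∨ (p1 ⊃ (¬p1 ⊃ ¬p2))) ∨ (p2 ∧ ¬p2)))): 0.99 > 0.72, so result = 0.72
  Gödel value = 0.72
Łukasiewicz evaluation:
  (p1 ∨ p1) = max(0.72, 0.72) = 0.72
  ¬p1: Łukasiewicz ¬ gives 1 − 0.72 = 0.28
  ¬p2: Łukasiewicz ¬ gives 1 − 0.99 = 0.01
  (¬p1 ⊃ ¬p2): min(1, 1 − 0.28 + 0.01) = 0.73
  (p1 ⊃ (¬p1 ⊃ ¬p2)): min(1, 1 − 0.72 + 0.73) = 1
  (p1 ∨ (p1 ⊃ (¬p1 ⊃ ¬p2))) = max(0.72, 1) = 1
  ¬p2: Łukasiewicz ¬ gives 1 − 0.99 = 0.01
  (p2 ∧ ¬p2) = min(0.99, 0.01) = 0.01
  ((p1 ∨ (p1 ⊃ (¬p1 ⊃ ¬p2))) ∨ (p2 ∧ ¬p2)) = max(1, 0.01) = 1
  ((p1 ∨ p1) ∧ ((p1 ∨ (p1 ⊃ (¬p1 ⊃ ¬p2))) ∨ (p2 ∧ ¬p2))) = min(0.72, 1) = 0.72
  (p2 ⊃ ((p1 ∨ p1) ∧ ((p1 ∨ (p1 ⊃ (¬p1 ⊃ ¬p2))) ∨ (p2 ∧ ¬p2)))): min(1, 1 − 0.99 + 0.72) = 0.73
  Łukasiewicz value = 0.73
Difference: 0.72 − 0.73 = -0.01

-0.01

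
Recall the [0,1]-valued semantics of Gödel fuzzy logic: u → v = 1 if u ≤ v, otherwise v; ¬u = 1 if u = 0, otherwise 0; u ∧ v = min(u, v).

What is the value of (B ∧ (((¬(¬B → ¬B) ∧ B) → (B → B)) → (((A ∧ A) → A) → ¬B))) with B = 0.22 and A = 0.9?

0.00

¬B: Gödel ¬ of 0.22 = 0 (operand ≠ 0)
¬B: Gödel ¬ of 0.22 = 0 (operand ≠ 0)
(¬B → ¬B): 0 ≤ 0, so result = 1
¬(¬B → ¬B): Gödel ¬ of 1 = 0 (operand ≠ 0)
(¬(¬B → ¬B) ∧ B) = min(0, 0.22) = 0
(B → B): 0.22 ≤ 0.22, so result = 1
((¬(¬B → ¬B) ∧ B) → (B → B)): 0 ≤ 1, so result = 1
(A ∧ A) = min(0.9, 0.9) = 0.9
((A ∧ A) → A): 0.9 ≤ 0.9, so result = 1
¬B: Gödel ¬ of 0.22 = 0 (operand ≠ 0)
(((A ∧ A) → A) → ¬B): 1 > 0, so result = 0
(((¬(¬B → ¬B) ∧ B) → (B → B)) → (((A ∧ A) → A) → ¬B)): 1 > 0, so result = 0
(B ∧ (((¬(¬B → ¬B) ∧ B) → (B → B)) → (((A ∧ A) → A) → ¬B))) = min(0.22, 0) = 0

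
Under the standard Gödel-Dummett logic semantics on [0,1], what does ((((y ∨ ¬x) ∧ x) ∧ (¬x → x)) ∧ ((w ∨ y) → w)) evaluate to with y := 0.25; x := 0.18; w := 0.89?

¬x: Gödel ¬ of 0.18 = 0 (operand ≠ 0)
(y ∨ ¬x) = max(0.25, 0) = 0.25
((y ∨ ¬x) ∧ x) = min(0.25, 0.18) = 0.18
¬x: Gödel ¬ of 0.18 = 0 (operand ≠ 0)
(¬x → x): 0 ≤ 0.18, so result = 1
(((y ∨ ¬x) ∧ x) ∧ (¬x → x)) = min(0.18, 1) = 0.18
(w ∨ y) = max(0.89, 0.25) = 0.89
((w ∨ y) → w): 0.89 ≤ 0.89, so result = 1
((((y ∨ ¬x) ∧ x) ∧ (¬x → x)) ∧ ((w ∨ y) → w)) = min(0.18, 1) = 0.18

0.18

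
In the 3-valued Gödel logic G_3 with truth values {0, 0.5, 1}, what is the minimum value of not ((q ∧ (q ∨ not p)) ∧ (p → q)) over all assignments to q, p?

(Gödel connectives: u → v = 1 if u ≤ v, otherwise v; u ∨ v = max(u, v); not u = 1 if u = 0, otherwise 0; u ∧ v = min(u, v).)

0.00

The minimum is attained at q = 0.5, p = 0:
  not p: Gödel ¬ of 0 = 1 (operand is 0)
  (q ∨ not p) = max(0.5, 1) = 1
  (q ∧ (q ∨ not p)) = min(0.5, 1) = 0.5
  (p → q): 0 ≤ 0.5, so result = 1
  ((q ∧ (q ∨ not p)) ∧ (p → q)) = min(0.5, 1) = 0.5
  not ((q ∧ (q ∨ not p)) ∧ (p → q)): Gödel ¬ of 0.5 = 0 (operand ≠ 0)
Checking all 9 assignments confirms none give a value below 0.00.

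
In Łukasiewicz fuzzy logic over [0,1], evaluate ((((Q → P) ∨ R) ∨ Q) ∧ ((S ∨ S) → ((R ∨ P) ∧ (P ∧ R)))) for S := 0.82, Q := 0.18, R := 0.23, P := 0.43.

(Q → P): min(1, 1 − 0.18 + 0.43) = 1
((Q → P) ∨ R) = max(1, 0.23) = 1
(((Q → P) ∨ R) ∨ Q) = max(1, 0.18) = 1
(S ∨ S) = max(0.82, 0.82) = 0.82
(R ∨ P) = max(0.23, 0.43) = 0.43
(P ∧ R) = min(0.43, 0.23) = 0.23
((R ∨ P) ∧ (P ∧ R)) = min(0.43, 0.23) = 0.23
((S ∨ S) → ((R ∨ P) ∧ (P ∧ R))): min(1, 1 − 0.82 + 0.23) = 0.41
((((Q → P) ∨ R) ∨ Q) ∧ ((S ∨ S) → ((R ∨ P) ∧ (P ∧ R)))) = min(1, 0.41) = 0.41

0.41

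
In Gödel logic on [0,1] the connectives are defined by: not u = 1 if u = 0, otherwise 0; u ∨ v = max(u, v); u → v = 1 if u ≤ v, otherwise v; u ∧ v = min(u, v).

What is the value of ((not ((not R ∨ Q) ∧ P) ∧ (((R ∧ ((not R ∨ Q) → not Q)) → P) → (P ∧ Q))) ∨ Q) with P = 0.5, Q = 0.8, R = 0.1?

not R: Gödel ¬ of 0.1 = 0 (operand ≠ 0)
(not R ∨ Q) = max(0, 0.8) = 0.8
((not R ∨ Q) ∧ P) = min(0.8, 0.5) = 0.5
not ((not R ∨ Q) ∧ P): Gödel ¬ of 0.5 = 0 (operand ≠ 0)
not R: Gödel ¬ of 0.1 = 0 (operand ≠ 0)
(not R ∨ Q) = max(0, 0.8) = 0.8
not Q: Gödel ¬ of 0.8 = 0 (operand ≠ 0)
((not R ∨ Q) → not Q): 0.8 > 0, so result = 0
(R ∧ ((not R ∨ Q) → not Q)) = min(0.1, 0) = 0
((R ∧ ((not R ∨ Q) → not Q)) → P): 0 ≤ 0.5, so result = 1
(P ∧ Q) = min(0.5, 0.8) = 0.5
(((R ∧ ((not R ∨ Q) → not Q)) → P) → (P ∧ Q)): 1 > 0.5, so result = 0.5
(not ((not R ∨ Q) ∧ P) ∧ (((R ∧ ((not R ∨ Q) → not Q)) → P) → (P ∧ Q))) = min(0, 0.5) = 0
((not ((not R ∨ Q) ∧ P) ∧ (((R ∧ ((not R ∨ Q) → not Q)) → P) → (P ∧ Q))) ∨ Q) = max(0, 0.8) = 0.8

0.80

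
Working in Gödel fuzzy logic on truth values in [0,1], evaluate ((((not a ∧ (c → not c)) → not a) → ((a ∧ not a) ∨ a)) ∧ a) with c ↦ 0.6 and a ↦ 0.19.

not a: Gödel ¬ of 0.19 = 0 (operand ≠ 0)
not c: Gödel ¬ of 0.6 = 0 (operand ≠ 0)
(c → not c): 0.6 > 0, so result = 0
(not a ∧ (c → not c)) = min(0, 0) = 0
not a: Gödel ¬ of 0.19 = 0 (operand ≠ 0)
((not a ∧ (c → not c)) → not a): 0 ≤ 0, so result = 1
not a: Gödel ¬ of 0.19 = 0 (operand ≠ 0)
(a ∧ not a) = min(0.19, 0) = 0
((a ∧ not a) ∨ a) = max(0, 0.19) = 0.19
(((not a ∧ (c → not c)) → not a) → ((a ∧ not a) ∨ a)): 1 > 0.19, so result = 0.19
((((not a ∧ (c → not c)) → not a) → ((a ∧ not a) ∨ a)) ∧ a) = min(0.19, 0.19) = 0.19

0.19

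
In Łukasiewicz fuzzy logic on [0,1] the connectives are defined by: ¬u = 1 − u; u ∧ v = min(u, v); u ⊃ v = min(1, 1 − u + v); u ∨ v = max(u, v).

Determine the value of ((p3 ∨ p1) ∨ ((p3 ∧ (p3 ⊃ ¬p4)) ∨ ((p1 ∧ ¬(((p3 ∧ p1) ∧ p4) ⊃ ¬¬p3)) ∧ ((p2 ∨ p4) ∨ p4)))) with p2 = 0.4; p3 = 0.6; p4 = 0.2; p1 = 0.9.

0.90

(p3 ∨ p1) = max(0.6, 0.9) = 0.9
¬p4: Łukasiewicz ¬ gives 1 − 0.2 = 0.8
(p3 ⊃ ¬p4): min(1, 1 − 0.6 + 0.8) = 1
(p3 ∧ (p3 ⊃ ¬p4)) = min(0.6, 1) = 0.6
(p3 ∧ p1) = min(0.6, 0.9) = 0.6
((p3 ∧ p1) ∧ p4) = min(0.6, 0.2) = 0.2
¬p3: Łukasiewicz ¬ gives 1 − 0.6 = 0.4
¬¬p3: Łukasiewicz ¬ gives 1 − 0.4 = 0.6
(((p3 ∧ p1) ∧ p4) ⊃ ¬¬p3): min(1, 1 − 0.2 + 0.6) = 1
¬(((p3 ∧ p1) ∧ p4) ⊃ ¬¬p3): Łukasiewicz ¬ gives 1 − 1 = 0
(p1 ∧ ¬(((p3 ∧ p1) ∧ p4) ⊃ ¬¬p3)) = min(0.9, 0) = 0
(p2 ∨ p4) = max(0.4, 0.2) = 0.4
((p2 ∨ p4) ∨ p4) = max(0.4, 0.2) = 0.4
((p1 ∧ ¬(((p3 ∧ p1) ∧ p4) ⊃ ¬¬p3)) ∧ ((p2 ∨ p4) ∨ p4)) = min(0, 0.4) = 0
((p3 ∧ (p3 ⊃ ¬p4)) ∨ ((p1 ∧ ¬(((p3 ∧ p1) ∧ p4) ⊃ ¬¬p3)) ∧ ((p2 ∨ p4) ∨ p4))) = max(0.6, 0) = 0.6
((p3 ∨ p1) ∨ ((p3 ∧ (p3 ⊃ ¬p4)) ∨ ((p1 ∧ ¬(((p3 ∧ p1) ∧ p4) ⊃ ¬¬p3)) ∧ ((p2 ∨ p4) ∨ p4)))) = max(0.9, 0.6) = 0.9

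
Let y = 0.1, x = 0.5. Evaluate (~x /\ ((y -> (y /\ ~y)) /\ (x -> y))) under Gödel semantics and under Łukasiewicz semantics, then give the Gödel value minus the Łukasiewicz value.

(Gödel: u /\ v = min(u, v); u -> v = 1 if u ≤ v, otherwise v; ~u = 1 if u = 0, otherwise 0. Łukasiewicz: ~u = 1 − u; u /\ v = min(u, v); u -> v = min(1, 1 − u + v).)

-0.50

Gödel evaluation:
  ~x: Gödel ¬ of 0.5 = 0 (operand ≠ 0)
  ~y: Gödel ¬ of 0.1 = 0 (operand ≠ 0)
  (y /\ ~y) = min(0.1, 0) = 0
  (y -> (y /\ ~y)): 0.1 > 0, so result = 0
  (x -> y): 0.5 > 0.1, so result = 0.1
  ((y -> (y /\ ~y)) /\ (x -> y)) = min(0, 0.1) = 0
  (~x /\ ((y -> (y /\ ~y)) /\ (x -> y))) = min(0, 0) = 0
  Gödel value = 0
Łukasiewicz evaluation:
  ~x: Łukasiewicz ¬ gives 1 − 0.5 = 0.5
  ~y: Łukasiewicz ¬ gives 1 − 0.1 = 0.9
  (y /\ ~y) = min(0.1, 0.9) = 0.1
  (y -> (y /\ ~y)): min(1, 1 − 0.1 + 0.1) = 1
  (x -> y): min(1, 1 − 0.5 + 0.1) = 0.6
  ((y -> (y /\ ~y)) /\ (x -> y)) = min(1, 0.6) = 0.6
  (~x /\ ((y -> (y /\ ~y)) /\ (x -> y))) = min(0.5, 0.6) = 0.5
  Łukasiewicz value = 0.5
Difference: 0 − 0.5 = -0.50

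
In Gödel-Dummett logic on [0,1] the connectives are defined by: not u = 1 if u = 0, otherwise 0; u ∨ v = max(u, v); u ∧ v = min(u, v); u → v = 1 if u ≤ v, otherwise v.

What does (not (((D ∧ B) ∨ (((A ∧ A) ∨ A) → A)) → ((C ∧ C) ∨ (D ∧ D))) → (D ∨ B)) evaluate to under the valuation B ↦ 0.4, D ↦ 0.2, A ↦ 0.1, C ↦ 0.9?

(D ∧ B) = min(0.2, 0.4) = 0.2
(A ∧ A) = min(0.1, 0.1) = 0.1
((A ∧ A) ∨ A) = max(0.1, 0.1) = 0.1
(((A ∧ A) ∨ A) → A): 0.1 ≤ 0.1, so result = 1
((D ∧ B) ∨ (((A ∧ A) ∨ A) → A)) = max(0.2, 1) = 1
(C ∧ C) = min(0.9, 0.9) = 0.9
(D ∧ D) = min(0.2, 0.2) = 0.2
((C ∧ C) ∨ (D ∧ D)) = max(0.9, 0.2) = 0.9
(((D ∧ B) ∨ (((A ∧ A) ∨ A) → A)) → ((C ∧ C) ∨ (D ∧ D))): 1 > 0.9, so result = 0.9
not (((D ∧ B) ∨ (((A ∧ A) ∨ A) → A)) → ((C ∧ C) ∨ (D ∧ D))): Gödel ¬ of 0.9 = 0 (operand ≠ 0)
(D ∨ B) = max(0.2, 0.4) = 0.4
(not (((D ∧ B) ∨ (((A ∧ A) ∨ A) → A)) → ((C ∧ C) ∨ (D ∧ D))) → (D ∨ B)): 0 ≤ 0.4, so result = 1

1.00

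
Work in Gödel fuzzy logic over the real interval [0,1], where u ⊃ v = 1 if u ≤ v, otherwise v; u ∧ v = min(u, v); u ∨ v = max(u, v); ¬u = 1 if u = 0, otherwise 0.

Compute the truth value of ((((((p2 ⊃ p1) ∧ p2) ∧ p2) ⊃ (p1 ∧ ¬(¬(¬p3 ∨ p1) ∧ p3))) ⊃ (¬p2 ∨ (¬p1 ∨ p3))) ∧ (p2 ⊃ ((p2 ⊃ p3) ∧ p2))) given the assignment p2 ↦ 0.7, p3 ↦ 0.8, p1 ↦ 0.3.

0.80

(p2 ⊃ p1): 0.7 > 0.3, so result = 0.3
((p2 ⊃ p1) ∧ p2) = min(0.3, 0.7) = 0.3
(((p2 ⊃ p1) ∧ p2) ∧ p2) = min(0.3, 0.7) = 0.3
¬p3: Gödel ¬ of 0.8 = 0 (operand ≠ 0)
(¬p3 ∨ p1) = max(0, 0.3) = 0.3
¬(¬p3 ∨ p1): Gödel ¬ of 0.3 = 0 (operand ≠ 0)
(¬(¬p3 ∨ p1) ∧ p3) = min(0, 0.8) = 0
¬(¬(¬p3 ∨ p1) ∧ p3): Gödel ¬ of 0 = 1 (operand is 0)
(p1 ∧ ¬(¬(¬p3 ∨ p1) ∧ p3)) = min(0.3, 1) = 0.3
((((p2 ⊃ p1) ∧ p2) ∧ p2) ⊃ (p1 ∧ ¬(¬(¬p3 ∨ p1) ∧ p3))): 0.3 ≤ 0.3, so result = 1
¬p2: Gödel ¬ of 0.7 = 0 (operand ≠ 0)
¬p1: Gödel ¬ of 0.3 = 0 (operand ≠ 0)
(¬p1 ∨ p3) = max(0, 0.8) = 0.8
(¬p2 ∨ (¬p1 ∨ p3)) = max(0, 0.8) = 0.8
(((((p2 ⊃ p1) ∧ p2) ∧ p2) ⊃ (p1 ∧ ¬(¬(¬p3 ∨ p1) ∧ p3))) ⊃ (¬p2 ∨ (¬p1 ∨ p3))): 1 > 0.8, so result = 0.8
(p2 ⊃ p3): 0.7 ≤ 0.8, so result = 1
((p2 ⊃ p3) ∧ p2) = min(1, 0.7) = 0.7
(p2 ⊃ ((p2 ⊃ p3) ∧ p2)): 0.7 ≤ 0.7, so result = 1
((((((p2 ⊃ p1) ∧ p2) ∧ p2) ⊃ (p1 ∧ ¬(¬(¬p3 ∨ p1) ∧ p3))) ⊃ (¬p2 ∨ (¬p1 ∨ p3))) ∧ (p2 ⊃ ((p2 ⊃ p3) ∧ p2))) = min(0.8, 1) = 0.8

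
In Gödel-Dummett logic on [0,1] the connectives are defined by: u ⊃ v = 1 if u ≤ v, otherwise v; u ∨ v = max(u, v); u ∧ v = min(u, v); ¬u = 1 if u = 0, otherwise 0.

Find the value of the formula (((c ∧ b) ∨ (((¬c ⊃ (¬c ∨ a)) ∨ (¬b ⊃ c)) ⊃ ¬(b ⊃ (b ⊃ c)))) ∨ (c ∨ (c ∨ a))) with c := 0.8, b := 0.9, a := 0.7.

(c ∧ b) = min(0.8, 0.9) = 0.8
¬c: Gödel ¬ of 0.8 = 0 (operand ≠ 0)
¬c: Gödel ¬ of 0.8 = 0 (operand ≠ 0)
(¬c ∨ a) = max(0, 0.7) = 0.7
(¬c ⊃ (¬c ∨ a)): 0 ≤ 0.7, so result = 1
¬b: Gödel ¬ of 0.9 = 0 (operand ≠ 0)
(¬b ⊃ c): 0 ≤ 0.8, so result = 1
((¬c ⊃ (¬c ∨ a)) ∨ (¬b ⊃ c)) = max(1, 1) = 1
(b ⊃ c): 0.9 > 0.8, so result = 0.8
(b ⊃ (b ⊃ c)): 0.9 > 0.8, so result = 0.8
¬(b ⊃ (b ⊃ c)): Gödel ¬ of 0.8 = 0 (operand ≠ 0)
(((¬c ⊃ (¬c ∨ a)) ∨ (¬b ⊃ c)) ⊃ ¬(b ⊃ (b ⊃ c))): 1 > 0, so result = 0
((c ∧ b) ∨ (((¬c ⊃ (¬c ∨ a)) ∨ (¬b ⊃ c)) ⊃ ¬(b ⊃ (b ⊃ c)))) = max(0.8, 0) = 0.8
(c ∨ a) = max(0.8, 0.7) = 0.8
(c ∨ (c ∨ a)) = max(0.8, 0.8) = 0.8
(((c ∧ b) ∨ (((¬c ⊃ (¬c ∨ a)) ∨ (¬b ⊃ c)) ⊃ ¬(b ⊃ (b ⊃ c)))) ∨ (c ∨ (c ∨ a))) = max(0.8, 0.8) = 0.8

0.80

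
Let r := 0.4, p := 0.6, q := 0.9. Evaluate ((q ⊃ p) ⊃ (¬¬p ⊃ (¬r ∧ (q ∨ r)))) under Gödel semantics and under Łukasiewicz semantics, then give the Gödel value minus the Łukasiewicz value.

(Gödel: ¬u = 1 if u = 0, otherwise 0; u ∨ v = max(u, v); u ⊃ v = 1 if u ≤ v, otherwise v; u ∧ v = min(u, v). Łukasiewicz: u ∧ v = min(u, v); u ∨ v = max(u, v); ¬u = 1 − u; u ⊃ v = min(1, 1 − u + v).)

Gödel evaluation:
  (q ⊃ p): 0.9 > 0.6, so result = 0.6
  ¬p: Gödel ¬ of 0.6 = 0 (operand ≠ 0)
  ¬¬p: Gödel ¬ of 0 = 1 (operand is 0)
  ¬r: Gödel ¬ of 0.4 = 0 (operand ≠ 0)
  (q ∨ r) = max(0.9, 0.4) = 0.9
  (¬r ∧ (q ∨ r)) = min(0, 0.9) = 0
  (¬¬p ⊃ (¬r ∧ (q ∨ r))): 1 > 0, so result = 0
  ((q ⊃ p) ⊃ (¬¬p ⊃ (¬r ∧ (q ∨ r)))): 0.6 > 0, so result = 0
  Gödel value = 0
Łukasiewicz evaluation:
  (q ⊃ p): min(1, 1 − 0.9 + 0.6) = 0.7
  ¬p: Łukasiewicz ¬ gives 1 − 0.6 = 0.4
  ¬¬p: Łukasiewicz ¬ gives 1 − 0.4 = 0.6
  ¬r: Łukasiewicz ¬ gives 1 − 0.4 = 0.6
  (q ∨ r) = max(0.9, 0.4) = 0.9
  (¬r ∧ (q ∨ r)) = min(0.6, 0.9) = 0.6
  (¬¬p ⊃ (¬r ∧ (q ∨ r))): min(1, 1 − 0.6 + 0.6) = 1
  ((q ⊃ p) ⊃ (¬¬p ⊃ (¬r ∧ (q ∨ r)))): min(1, 1 − 0.7 + 1) = 1
  Łukasiewicz value = 1
Difference: 0 − 1 = -1.00

-1.00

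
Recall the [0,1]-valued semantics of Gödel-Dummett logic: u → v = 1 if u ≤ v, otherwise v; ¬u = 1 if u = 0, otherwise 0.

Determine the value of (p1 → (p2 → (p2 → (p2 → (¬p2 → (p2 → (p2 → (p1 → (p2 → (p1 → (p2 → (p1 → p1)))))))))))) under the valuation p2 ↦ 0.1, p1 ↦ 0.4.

1.00

¬p2: Gödel ¬ of 0.1 = 0 (operand ≠ 0)
(p1 → p1): 0.4 ≤ 0.4, so result = 1
(p2 → (p1 → p1)): 0.1 ≤ 1, so result = 1
(p1 → (p2 → (p1 → p1))): 0.4 ≤ 1, so result = 1
(p2 → (p1 → (p2 → (p1 → p1)))): 0.1 ≤ 1, so result = 1
(p1 → (p2 → (p1 → (p2 → (p1 → p1))))): 0.4 ≤ 1, so result = 1
(p2 → (p1 → (p2 → (p1 → (p2 → (p1 → p1)))))): 0.1 ≤ 1, so result = 1
(p2 → (p2 → (p1 → (p2 → (p1 → (p2 → (p1 → p1))))))): 0.1 ≤ 1, so result = 1
(¬p2 → (p2 → (p2 → (p1 → (p2 → (p1 → (p2 → (p1 → p1)))))))): 0 ≤ 1, so result = 1
(p2 → (¬p2 → (p2 → (p2 → (p1 → (p2 → (p1 → (p2 → (p1 → p1))))))))): 0.1 ≤ 1, so result = 1
(p2 → (p2 → (¬p2 → (p2 → (p2 → (p1 → (p2 → (p1 → (p2 → (p1 → p1)))))))))): 0.1 ≤ 1, so result = 1
(p2 → (p2 → (p2 → (¬p2 → (p2 → (p2 → (p1 → (p2 → (p1 → (p2 → (p1 → p1))))))))))): 0.1 ≤ 1, so result = 1
(p1 → (p2 → (p2 → (p2 → (¬p2 → (p2 → (p2 → (p1 → (p2 → (p1 → (p2 → (p1 → p1)))))))))))): 0.4 ≤ 1, so result = 1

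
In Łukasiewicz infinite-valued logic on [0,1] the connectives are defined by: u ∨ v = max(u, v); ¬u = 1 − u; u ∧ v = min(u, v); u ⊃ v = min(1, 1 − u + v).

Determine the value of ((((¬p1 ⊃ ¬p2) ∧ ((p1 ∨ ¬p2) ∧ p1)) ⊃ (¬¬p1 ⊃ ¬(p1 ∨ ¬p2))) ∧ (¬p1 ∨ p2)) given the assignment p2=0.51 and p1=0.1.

¬p1: Łukasiewicz ¬ gives 1 − 0.1 = 0.9
¬p2: Łukasiewicz ¬ gives 1 − 0.51 = 0.49
(¬p1 ⊃ ¬p2): min(1, 1 − 0.9 + 0.49) = 0.59
¬p2: Łukasiewicz ¬ gives 1 − 0.51 = 0.49
(p1 ∨ ¬p2) = max(0.1, 0.49) = 0.49
((p1 ∨ ¬p2) ∧ p1) = min(0.49, 0.1) = 0.1
((¬p1 ⊃ ¬p2) ∧ ((p1 ∨ ¬p2) ∧ p1)) = min(0.59, 0.1) = 0.1
¬p1: Łukasiewicz ¬ gives 1 − 0.1 = 0.9
¬¬p1: Łukasiewicz ¬ gives 1 − 0.9 = 0.1
¬p2: Łukasiewicz ¬ gives 1 − 0.51 = 0.49
(p1 ∨ ¬p2) = max(0.1, 0.49) = 0.49
¬(p1 ∨ ¬p2): Łukasiewicz ¬ gives 1 − 0.49 = 0.51
(¬¬p1 ⊃ ¬(p1 ∨ ¬p2)): min(1, 1 − 0.1 + 0.51) = 1
(((¬p1 ⊃ ¬p2) ∧ ((p1 ∨ ¬p2) ∧ p1)) ⊃ (¬¬p1 ⊃ ¬(p1 ∨ ¬p2))): min(1, 1 − 0.1 + 1) = 1
¬p1: Łukasiewicz ¬ gives 1 − 0.1 = 0.9
(¬p1 ∨ p2) = max(0.9, 0.51) = 0.9
((((¬p1 ⊃ ¬p2) ∧ ((p1 ∨ ¬p2) ∧ p1)) ⊃ (¬¬p1 ⊃ ¬(p1 ∨ ¬p2))) ∧ (¬p1 ∨ p2)) = min(1, 0.9) = 0.9

0.90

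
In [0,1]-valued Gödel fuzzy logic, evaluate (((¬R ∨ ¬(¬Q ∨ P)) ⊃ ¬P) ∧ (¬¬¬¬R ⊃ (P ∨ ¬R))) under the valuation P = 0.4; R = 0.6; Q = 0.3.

0.40

¬R: Gödel ¬ of 0.6 = 0 (operand ≠ 0)
¬Q: Gödel ¬ of 0.3 = 0 (operand ≠ 0)
(¬Q ∨ P) = max(0, 0.4) = 0.4
¬(¬Q ∨ P): Gödel ¬ of 0.4 = 0 (operand ≠ 0)
(¬R ∨ ¬(¬Q ∨ P)) = max(0, 0) = 0
¬P: Gödel ¬ of 0.4 = 0 (operand ≠ 0)
((¬R ∨ ¬(¬Q ∨ P)) ⊃ ¬P): 0 ≤ 0, so result = 1
¬R: Gödel ¬ of 0.6 = 0 (operand ≠ 0)
¬¬R: Gödel ¬ of 0 = 1 (operand is 0)
¬¬¬R: Gödel ¬ of 1 = 0 (operand ≠ 0)
¬¬¬¬R: Gödel ¬ of 0 = 1 (operand is 0)
¬R: Gödel ¬ of 0.6 = 0 (operand ≠ 0)
(P ∨ ¬R) = max(0.4, 0) = 0.4
(¬¬¬¬R ⊃ (P ∨ ¬R)): 1 > 0.4, so result = 0.4
(((¬R ∨ ¬(¬Q ∨ P)) ⊃ ¬P) ∧ (¬¬¬¬R ⊃ (P ∨ ¬R))) = min(1, 0.4) = 0.4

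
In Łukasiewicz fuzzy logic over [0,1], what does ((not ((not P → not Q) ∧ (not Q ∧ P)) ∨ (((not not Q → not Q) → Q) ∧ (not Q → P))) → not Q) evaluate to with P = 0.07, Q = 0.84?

0.23

not P: Łukasiewicz ¬ gives 1 − 0.07 = 0.93
not Q: Łukasiewicz ¬ gives 1 − 0.84 = 0.16
(not P → not Q): min(1, 1 − 0.93 + 0.16) = 0.23
not Q: Łukasiewicz ¬ gives 1 − 0.84 = 0.16
(not Q ∧ P) = min(0.16, 0.07) = 0.07
((not P → not Q) ∧ (not Q ∧ P)) = min(0.23, 0.07) = 0.07
not ((not P → not Q) ∧ (not Q ∧ P)): Łukasiewicz ¬ gives 1 − 0.07 = 0.93
not Q: Łukasiewicz ¬ gives 1 − 0.84 = 0.16
not not Q: Łukasiewicz ¬ gives 1 − 0.16 = 0.84
not Q: Łukasiewicz ¬ gives 1 − 0.84 = 0.16
(not not Q → not Q): min(1, 1 − 0.84 + 0.16) = 0.32
((not not Q → not Q) → Q): min(1, 1 − 0.32 + 0.84) = 1
not Q: Łukasiewicz ¬ gives 1 − 0.84 = 0.16
(not Q → P): min(1, 1 − 0.16 + 0.07) = 0.91
(((not not Q → not Q) → Q) ∧ (not Q → P)) = min(1, 0.91) = 0.91
(not ((not P → not Q) ∧ (not Q ∧ P)) ∨ (((not not Q → not Q) → Q) ∧ (not Q → P))) = max(0.93, 0.91) = 0.93
not Q: Łukasiewicz ¬ gives 1 − 0.84 = 0.16
((not ((not P → not Q) ∧ (not Q ∧ P)) ∨ (((not not Q → not Q) → Q) ∧ (not Q → P))) → not Q): min(1, 1 − 0.93 + 0.16) = 0.23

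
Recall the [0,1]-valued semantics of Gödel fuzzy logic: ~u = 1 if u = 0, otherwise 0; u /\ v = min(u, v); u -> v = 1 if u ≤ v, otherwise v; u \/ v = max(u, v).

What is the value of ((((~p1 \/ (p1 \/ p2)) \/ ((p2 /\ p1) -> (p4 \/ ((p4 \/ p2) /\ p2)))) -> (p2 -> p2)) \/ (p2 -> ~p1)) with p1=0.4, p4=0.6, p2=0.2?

1.00

~p1: Gödel ¬ of 0.4 = 0 (operand ≠ 0)
(p1 \/ p2) = max(0.4, 0.2) = 0.4
(~p1 \/ (p1 \/ p2)) = max(0, 0.4) = 0.4
(p2 /\ p1) = min(0.2, 0.4) = 0.2
(p4 \/ p2) = max(0.6, 0.2) = 0.6
((p4 \/ p2) /\ p2) = min(0.6, 0.2) = 0.2
(p4 \/ ((p4 \/ p2) /\ p2)) = max(0.6, 0.2) = 0.6
((p2 /\ p1) -> (p4 \/ ((p4 \/ p2) /\ p2))): 0.2 ≤ 0.6, so result = 1
((~p1 \/ (p1 \/ p2)) \/ ((p2 /\ p1) -> (p4 \/ ((p4 \/ p2) /\ p2)))) = max(0.4, 1) = 1
(p2 -> p2): 0.2 ≤ 0.2, so result = 1
(((~p1 \/ (p1 \/ p2)) \/ ((p2 /\ p1) -> (p4 \/ ((p4 \/ p2) /\ p2)))) -> (p2 -> p2)): 1 ≤ 1, so result = 1
~p1: Gödel ¬ of 0.4 = 0 (operand ≠ 0)
(p2 -> ~p1): 0.2 > 0, so result = 0
((((~p1 \/ (p1 \/ p2)) \/ ((p2 /\ p1) -> (p4 \/ ((p4 \/ p2) /\ p2)))) -> (p2 -> p2)) \/ (p2 -> ~p1)) = max(1, 0) = 1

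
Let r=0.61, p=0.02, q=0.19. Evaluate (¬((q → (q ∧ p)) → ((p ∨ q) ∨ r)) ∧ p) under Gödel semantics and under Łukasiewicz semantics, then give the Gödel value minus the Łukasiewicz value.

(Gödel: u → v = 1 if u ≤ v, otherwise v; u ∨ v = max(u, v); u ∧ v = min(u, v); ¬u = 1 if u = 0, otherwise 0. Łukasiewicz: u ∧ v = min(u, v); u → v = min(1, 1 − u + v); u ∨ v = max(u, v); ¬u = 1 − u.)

Gödel evaluation:
  (q ∧ p) = min(0.19, 0.02) = 0.02
  (q → (q ∧ p)): 0.19 > 0.02, so result = 0.02
  (p ∨ q) = max(0.02, 0.19) = 0.19
  ((p ∨ q) ∨ r) = max(0.19, 0.61) = 0.61
  ((q → (q ∧ p)) → ((p ∨ q) ∨ r)): 0.02 ≤ 0.61, so result = 1
  ¬((q → (q ∧ p)) → ((p ∨ q) ∨ r)): Gödel ¬ of 1 = 0 (operand ≠ 0)
  (¬((q → (q ∧ p)) → ((p ∨ q) ∨ r)) ∧ p) = min(0, 0.02) = 0
  Gödel value = 0
Łukasiewicz evaluation:
  (q ∧ p) = min(0.19, 0.02) = 0.02
  (q → (q ∧ p)): min(1, 1 − 0.19 + 0.02) = 0.83
  (p ∨ q) = max(0.02, 0.19) = 0.19
  ((p ∨ q) ∨ r) = max(0.19, 0.61) = 0.61
  ((q → (q ∧ p)) → ((p ∨ q) ∨ r)): min(1, 1 − 0.83 + 0.61) = 0.78
  ¬((q → (q ∧ p)) → ((p ∨ q) ∨ r)): Łukasiewicz ¬ gives 1 − 0.78 = 0.22
  (¬((q → (q ∧ p)) → ((p ∨ q) ∨ r)) ∧ p) = min(0.22, 0.02) = 0.02
  Łukasiewicz value = 0.02
Difference: 0 − 0.02 = -0.02

-0.02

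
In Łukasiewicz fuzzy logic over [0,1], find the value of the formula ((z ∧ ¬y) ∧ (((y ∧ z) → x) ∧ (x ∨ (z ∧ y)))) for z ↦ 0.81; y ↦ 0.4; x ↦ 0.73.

¬y: Łukasiewicz ¬ gives 1 − 0.4 = 0.6
(z ∧ ¬y) = min(0.81, 0.6) = 0.6
(y ∧ z) = min(0.4, 0.81) = 0.4
((y ∧ z) → x): min(1, 1 − 0.4 + 0.73) = 1
(z ∧ y) = min(0.81, 0.4) = 0.4
(x ∨ (z ∧ y)) = max(0.73, 0.4) = 0.73
(((y ∧ z) → x) ∧ (x ∨ (z ∧ y))) = min(1, 0.73) = 0.73
((z ∧ ¬y) ∧ (((y ∧ z) → x) ∧ (x ∨ (z ∧ y)))) = min(0.6, 0.73) = 0.6

0.60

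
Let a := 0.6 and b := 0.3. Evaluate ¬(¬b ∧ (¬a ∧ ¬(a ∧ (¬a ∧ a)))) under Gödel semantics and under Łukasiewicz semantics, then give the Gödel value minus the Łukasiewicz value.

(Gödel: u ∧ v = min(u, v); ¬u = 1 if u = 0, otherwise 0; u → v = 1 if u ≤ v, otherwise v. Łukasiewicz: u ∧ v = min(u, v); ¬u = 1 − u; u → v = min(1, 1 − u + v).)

0.40

Gödel evaluation:
  ¬b: Gödel ¬ of 0.3 = 0 (operand ≠ 0)
  ¬a: Gödel ¬ of 0.6 = 0 (operand ≠ 0)
  ¬a: Gödel ¬ of 0.6 = 0 (operand ≠ 0)
  (¬a ∧ a) = min(0, 0.6) = 0
  (a ∧ (¬a ∧ a)) = min(0.6, 0) = 0
  ¬(a ∧ (¬a ∧ a)): Gödel ¬ of 0 = 1 (operand is 0)
  (¬a ∧ ¬(a ∧ (¬a ∧ a))) = min(0, 1) = 0
  (¬b ∧ (¬a ∧ ¬(a ∧ (¬a ∧ a)))) = min(0, 0) = 0
  ¬(¬b ∧ (¬a ∧ ¬(a ∧ (¬a ∧ a)))): Gödel ¬ of 0 = 1 (operand is 0)
  Gödel value = 1
Łukasiewicz evaluation:
  ¬b: Łukasiewicz ¬ gives 1 − 0.3 = 0.7
  ¬a: Łukasiewicz ¬ gives 1 − 0.6 = 0.4
  ¬a: Łukasiewicz ¬ gives 1 − 0.6 = 0.4
  (¬a ∧ a) = min(0.4, 0.6) = 0.4
  (a ∧ (¬a ∧ a)) = min(0.6, 0.4) = 0.4
  ¬(a ∧ (¬a ∧ a)): Łukasiewicz ¬ gives 1 − 0.4 = 0.6
  (¬a ∧ ¬(a ∧ (¬a ∧ a))) = min(0.4, 0.6) = 0.4
  (¬b ∧ (¬a ∧ ¬(a ∧ (¬a ∧ a)))) = min(0.7, 0.4) = 0.4
  ¬(¬b ∧ (¬a ∧ ¬(a ∧ (¬a ∧ a)))): Łukasiewicz ¬ gives 1 − 0.4 = 0.6
  Łukasiewicz value = 0.6
Difference: 1 − 0.6 = 0.40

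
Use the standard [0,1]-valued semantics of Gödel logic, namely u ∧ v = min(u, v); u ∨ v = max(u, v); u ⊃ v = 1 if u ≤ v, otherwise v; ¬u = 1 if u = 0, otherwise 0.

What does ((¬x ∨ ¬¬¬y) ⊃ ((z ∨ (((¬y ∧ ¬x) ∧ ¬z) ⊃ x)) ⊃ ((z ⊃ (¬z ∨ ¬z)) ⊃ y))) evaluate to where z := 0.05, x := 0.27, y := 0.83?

¬x: Gödel ¬ of 0.27 = 0 (operand ≠ 0)
¬y: Gödel ¬ of 0.83 = 0 (operand ≠ 0)
¬¬y: Gödel ¬ of 0 = 1 (operand is 0)
¬¬¬y: Gödel ¬ of 1 = 0 (operand ≠ 0)
(¬x ∨ ¬¬¬y) = max(0, 0) = 0
¬y: Gödel ¬ of 0.83 = 0 (operand ≠ 0)
¬x: Gödel ¬ of 0.27 = 0 (operand ≠ 0)
(¬y ∧ ¬x) = min(0, 0) = 0
¬z: Gödel ¬ of 0.05 = 0 (operand ≠ 0)
((¬y ∧ ¬x) ∧ ¬z) = min(0, 0) = 0
(((¬y ∧ ¬x) ∧ ¬z) ⊃ x): 0 ≤ 0.27, so result = 1
(z ∨ (((¬y ∧ ¬x) ∧ ¬z) ⊃ x)) = max(0.05, 1) = 1
¬z: Gödel ¬ of 0.05 = 0 (operand ≠ 0)
¬z: Gödel ¬ of 0.05 = 0 (operand ≠ 0)
(¬z ∨ ¬z) = max(0, 0) = 0
(z ⊃ (¬z ∨ ¬z)): 0.05 > 0, so result = 0
((z ⊃ (¬z ∨ ¬z)) ⊃ y): 0 ≤ 0.83, so result = 1
((z ∨ (((¬y ∧ ¬x) ∧ ¬z) ⊃ x)) ⊃ ((z ⊃ (¬z ∨ ¬z)) ⊃ y)): 1 ≤ 1, so result = 1
((¬x ∨ ¬¬¬y) ⊃ ((z ∨ (((¬y ∧ ¬x) ∧ ¬z) ⊃ x)) ⊃ ((z ⊃ (¬z ∨ ¬z)) ⊃ y))): 0 ≤ 1, so result = 1

1.00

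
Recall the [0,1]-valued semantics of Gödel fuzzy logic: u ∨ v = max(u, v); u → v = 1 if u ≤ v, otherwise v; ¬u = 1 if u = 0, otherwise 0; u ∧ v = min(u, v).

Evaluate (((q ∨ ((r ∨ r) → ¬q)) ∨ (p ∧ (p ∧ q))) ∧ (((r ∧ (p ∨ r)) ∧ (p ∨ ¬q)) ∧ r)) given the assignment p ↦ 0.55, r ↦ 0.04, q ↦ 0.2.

(r ∨ r) = max(0.04, 0.04) = 0.04
¬q: Gödel ¬ of 0.2 = 0 (operand ≠ 0)
((r ∨ r) → ¬q): 0.04 > 0, so result = 0
(q ∨ ((r ∨ r) → ¬q)) = max(0.2, 0) = 0.2
(p ∧ q) = min(0.55, 0.2) = 0.2
(p ∧ (p ∧ q)) = min(0.55, 0.2) = 0.2
((q ∨ ((r ∨ r) → ¬q)) ∨ (p ∧ (p ∧ q))) = max(0.2, 0.2) = 0.2
(p ∨ r) = max(0.55, 0.04) = 0.55
(r ∧ (p ∨ r)) = min(0.04, 0.55) = 0.04
¬q: Gödel ¬ of 0.2 = 0 (operand ≠ 0)
(p ∨ ¬q) = max(0.55, 0) = 0.55
((r ∧ (p ∨ r)) ∧ (p ∨ ¬q)) = min(0.04, 0.55) = 0.04
(((r ∧ (p ∨ r)) ∧ (p ∨ ¬q)) ∧ r) = min(0.04, 0.04) = 0.04
(((q ∨ ((r ∨ r) → ¬q)) ∨ (p ∧ (p ∧ q))) ∧ (((r ∧ (p ∨ r)) ∧ (p ∨ ¬q)) ∧ r)) = min(0.2, 0.04) = 0.04

0.04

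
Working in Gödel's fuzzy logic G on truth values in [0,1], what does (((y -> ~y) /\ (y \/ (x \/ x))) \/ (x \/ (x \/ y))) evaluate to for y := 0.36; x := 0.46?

0.46

~y: Gödel ¬ of 0.36 = 0 (operand ≠ 0)
(y -> ~y): 0.36 > 0, so result = 0
(x \/ x) = max(0.46, 0.46) = 0.46
(y \/ (x \/ x)) = max(0.36, 0.46) = 0.46
((y -> ~y) /\ (y \/ (x \/ x))) = min(0, 0.46) = 0
(x \/ y) = max(0.46, 0.36) = 0.46
(x \/ (x \/ y)) = max(0.46, 0.46) = 0.46
(((y -> ~y) /\ (y \/ (x \/ x))) \/ (x \/ (x \/ y))) = max(0, 0.46) = 0.46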